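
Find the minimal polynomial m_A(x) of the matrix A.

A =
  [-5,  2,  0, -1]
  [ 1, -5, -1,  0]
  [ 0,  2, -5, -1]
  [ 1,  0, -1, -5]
x^3 + 15*x^2 + 75*x + 125

The characteristic polynomial is χ_A(x) = (x + 5)^4, so the eigenvalues are known. The minimal polynomial is
  m_A(x) = Π_λ (x − λ)^{k_λ}
where k_λ is the size of the *largest* Jordan block for λ (equivalently, the smallest k with (A − λI)^k v = 0 for every generalised eigenvector v of λ).

  λ = -5: largest Jordan block has size 3, contributing (x + 5)^3

So m_A(x) = (x + 5)^3 = x^3 + 15*x^2 + 75*x + 125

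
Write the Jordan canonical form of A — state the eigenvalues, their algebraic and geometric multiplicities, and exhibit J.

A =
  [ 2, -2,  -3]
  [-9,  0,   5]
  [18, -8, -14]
J_3(-4)

The characteristic polynomial is
  det(x·I − A) = x^3 + 12*x^2 + 48*x + 64 = (x + 4)^3

Eigenvalues and multiplicities (the geometric multiplicity of λ is n − rank(A − λI), which equals the number of Jordan blocks for λ):
  λ = -4: algebraic multiplicity = 3, geometric multiplicity = 1

Determining the block sizes for each eigenvalue:
  λ = -4: one block (gm = 1), so the single block has size am = 3 → block sizes [3]

Assembling the blocks gives a Jordan form
J =
  [-4,  1,  0]
  [ 0, -4,  1]
  [ 0,  0, -4]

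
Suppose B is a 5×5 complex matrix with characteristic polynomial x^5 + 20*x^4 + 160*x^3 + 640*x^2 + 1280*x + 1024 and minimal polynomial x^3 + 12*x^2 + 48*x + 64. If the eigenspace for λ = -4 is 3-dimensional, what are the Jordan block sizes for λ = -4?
Block sizes for λ = -4: [3, 1, 1]

Step 1 — from the characteristic polynomial, algebraic multiplicity of λ = -4 is 5. From dim ker(B − (-4)·I) = 3, there are exactly 3 Jordan blocks for λ = -4.
Step 2 — from the minimal polynomial, the factor (x + 4)^3 tells us the largest block for λ = -4 has size 3.
Step 3 — with total size 5, 3 blocks, and largest block 3, the block sizes (in nonincreasing order) are [3, 1, 1].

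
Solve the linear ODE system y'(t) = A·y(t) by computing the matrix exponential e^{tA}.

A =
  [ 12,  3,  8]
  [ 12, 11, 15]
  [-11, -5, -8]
e^{tA} =
  [-3*t^2*exp(5*t)/2 + 7*t*exp(5*t) + exp(5*t), -t^2*exp(5*t)/2 + 3*t*exp(5*t), -3*t^2*exp(5*t)/2 + 8*t*exp(5*t)]
  [-9*t^2*exp(5*t)/2 + 12*t*exp(5*t), -3*t^2*exp(5*t)/2 + 6*t*exp(5*t) + exp(5*t), -9*t^2*exp(5*t)/2 + 15*t*exp(5*t)]
  [3*t^2*exp(5*t) - 11*t*exp(5*t), t^2*exp(5*t) - 5*t*exp(5*t), 3*t^2*exp(5*t) - 13*t*exp(5*t) + exp(5*t)]

Strategy: write A = P · J · P⁻¹ where J is a Jordan canonical form, so e^{tA} = P · e^{tJ} · P⁻¹, and e^{tJ} can be computed block-by-block.

A has Jordan form
J =
  [5, 1, 0]
  [0, 5, 1]
  [0, 0, 5]
(up to reordering of blocks).

Per-block formulas:
  For a 3×3 Jordan block J_3(5): exp(t · J_3(5)) = e^(5t)·(I + t·N + (t^2/2)·N^2), where N is the 3×3 nilpotent shift.

After assembling e^{tJ} and conjugating by P, we get:

e^{tA} =
  [-3*t^2*exp(5*t)/2 + 7*t*exp(5*t) + exp(5*t), -t^2*exp(5*t)/2 + 3*t*exp(5*t), -3*t^2*exp(5*t)/2 + 8*t*exp(5*t)]
  [-9*t^2*exp(5*t)/2 + 12*t*exp(5*t), -3*t^2*exp(5*t)/2 + 6*t*exp(5*t) + exp(5*t), -9*t^2*exp(5*t)/2 + 15*t*exp(5*t)]
  [3*t^2*exp(5*t) - 11*t*exp(5*t), t^2*exp(5*t) - 5*t*exp(5*t), 3*t^2*exp(5*t) - 13*t*exp(5*t) + exp(5*t)]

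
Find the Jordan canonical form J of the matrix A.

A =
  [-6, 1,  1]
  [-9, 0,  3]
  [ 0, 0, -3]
J_2(-3) ⊕ J_1(-3)

The characteristic polynomial is
  det(x·I − A) = x^3 + 9*x^2 + 27*x + 27 = (x + 3)^3

Eigenvalues and multiplicities (the geometric multiplicity of λ is n − rank(A − λI), which equals the number of Jordan blocks for λ):
  λ = -3: algebraic multiplicity = 3, geometric multiplicity = 2

Determining the block sizes for each eigenvalue:
  λ = -3: 2 blocks summing to 3 forces exactly one block of size 2 and the rest size 1 → block sizes [2, 1]

Assembling the blocks gives a Jordan form
J =
  [-3,  1,  0]
  [ 0, -3,  0]
  [ 0,  0, -3]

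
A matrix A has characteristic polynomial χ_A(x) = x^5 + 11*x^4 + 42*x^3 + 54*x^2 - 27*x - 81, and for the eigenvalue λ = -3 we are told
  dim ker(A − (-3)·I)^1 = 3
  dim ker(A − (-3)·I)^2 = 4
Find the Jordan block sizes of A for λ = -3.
Block sizes for λ = -3: [2, 1, 1]

From the dimensions of kernels of powers, the number of Jordan blocks of size at least j is d_j − d_{j−1} where d_j = dim ker(N^j) (with d_0 = 0). Computing the differences gives [3, 1].
The number of blocks of size exactly k is (#blocks of size ≥ k) − (#blocks of size ≥ k + 1), so the partition is: 2 block(s) of size 1, 1 block(s) of size 2.
In nonincreasing order the block sizes are [2, 1, 1].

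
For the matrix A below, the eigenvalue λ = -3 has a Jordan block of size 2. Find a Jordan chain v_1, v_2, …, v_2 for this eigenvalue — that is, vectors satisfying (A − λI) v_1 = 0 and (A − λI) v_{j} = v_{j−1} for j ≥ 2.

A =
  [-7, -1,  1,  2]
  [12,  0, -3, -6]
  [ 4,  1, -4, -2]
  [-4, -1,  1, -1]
A Jordan chain for λ = -3 of length 2:
v_1 = (-4, 12, 4, -4)ᵀ
v_2 = (1, 0, 0, 0)ᵀ

Let N = A − (-3)·I. We want v_2 with N^2 v_2 = 0 but N^1 v_2 ≠ 0; then v_{j-1} := N · v_j for j = 2, …, 2.

Pick v_2 = (1, 0, 0, 0)ᵀ.
Then v_1 = N · v_2 = (-4, 12, 4, -4)ᵀ.

Sanity check: (A − (-3)·I) v_1 = (0, 0, 0, 0)ᵀ = 0. ✓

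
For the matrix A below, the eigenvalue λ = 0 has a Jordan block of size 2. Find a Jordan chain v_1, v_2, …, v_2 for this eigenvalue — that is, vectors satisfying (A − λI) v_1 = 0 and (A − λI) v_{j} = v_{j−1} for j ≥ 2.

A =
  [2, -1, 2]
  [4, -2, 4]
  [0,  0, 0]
A Jordan chain for λ = 0 of length 2:
v_1 = (2, 4, 0)ᵀ
v_2 = (1, 0, 0)ᵀ

Let N = A − (0)·I. We want v_2 with N^2 v_2 = 0 but N^1 v_2 ≠ 0; then v_{j-1} := N · v_j for j = 2, …, 2.

Pick v_2 = (1, 0, 0)ᵀ.
Then v_1 = N · v_2 = (2, 4, 0)ᵀ.

Sanity check: (A − (0)·I) v_1 = (0, 0, 0)ᵀ = 0. ✓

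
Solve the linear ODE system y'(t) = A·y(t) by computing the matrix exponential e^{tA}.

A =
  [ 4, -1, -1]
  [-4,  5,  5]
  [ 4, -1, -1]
e^{tA} =
  [exp(4*t), -t*exp(4*t), -t*exp(4*t)]
  [1 - exp(4*t), t*exp(4*t) + exp(4*t), t*exp(4*t) + exp(4*t) - 1]
  [exp(4*t) - 1, -t*exp(4*t), -t*exp(4*t) + 1]

Strategy: write A = P · J · P⁻¹ where J is a Jordan canonical form, so e^{tA} = P · e^{tJ} · P⁻¹, and e^{tJ} can be computed block-by-block.

A has Jordan form
J =
  [0, 0, 0]
  [0, 4, 1]
  [0, 0, 4]
(up to reordering of blocks).

Per-block formulas:
  For a 1×1 block at λ = 0: exp(t · [0]) = [e^(0t)].
  For a 2×2 Jordan block J_2(4): exp(t · J_2(4)) = e^(4t)·(I + t·N), where N is the 2×2 nilpotent shift.

After assembling e^{tJ} and conjugating by P, we get:

e^{tA} =
  [exp(4*t), -t*exp(4*t), -t*exp(4*t)]
  [1 - exp(4*t), t*exp(4*t) + exp(4*t), t*exp(4*t) + exp(4*t) - 1]
  [exp(4*t) - 1, -t*exp(4*t), -t*exp(4*t) + 1]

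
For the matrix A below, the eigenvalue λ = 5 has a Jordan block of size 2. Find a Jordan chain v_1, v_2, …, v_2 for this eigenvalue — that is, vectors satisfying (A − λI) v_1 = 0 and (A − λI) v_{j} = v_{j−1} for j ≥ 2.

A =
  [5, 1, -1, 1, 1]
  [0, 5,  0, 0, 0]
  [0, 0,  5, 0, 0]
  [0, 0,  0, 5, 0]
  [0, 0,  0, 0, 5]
A Jordan chain for λ = 5 of length 2:
v_1 = (1, 0, 0, 0, 0)ᵀ
v_2 = (0, 1, 0, 0, 0)ᵀ

Let N = A − (5)·I. We want v_2 with N^2 v_2 = 0 but N^1 v_2 ≠ 0; then v_{j-1} := N · v_j for j = 2, …, 2.

Pick v_2 = (0, 1, 0, 0, 0)ᵀ.
Then v_1 = N · v_2 = (1, 0, 0, 0, 0)ᵀ.

Sanity check: (A − (5)·I) v_1 = (0, 0, 0, 0, 0)ᵀ = 0. ✓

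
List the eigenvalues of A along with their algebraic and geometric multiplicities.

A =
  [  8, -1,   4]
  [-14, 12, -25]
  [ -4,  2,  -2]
λ = 6: alg = 3, geom = 1

Step 1 — factor the characteristic polynomial to read off the algebraic multiplicities:
  χ_A(x) = (x - 6)^3

Step 2 — compute geometric multiplicities via the rank-nullity identity g(λ) = n − rank(A − λI):
  rank(A − (6)·I) = 2, so dim ker(A − (6)·I) = n − 2 = 1

Summary:
  λ = 6: algebraic multiplicity = 3, geometric multiplicity = 1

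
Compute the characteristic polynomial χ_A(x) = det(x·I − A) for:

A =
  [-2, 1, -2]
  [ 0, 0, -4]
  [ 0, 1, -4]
x^3 + 6*x^2 + 12*x + 8

Expanding det(x·I − A) (e.g. by cofactor expansion or by noting that A is similar to its Jordan form J, which has the same characteristic polynomial as A) gives
  χ_A(x) = x^3 + 6*x^2 + 12*x + 8
which factors as (x + 2)^3. The eigenvalues (with algebraic multiplicities) are λ = -2 with multiplicity 3.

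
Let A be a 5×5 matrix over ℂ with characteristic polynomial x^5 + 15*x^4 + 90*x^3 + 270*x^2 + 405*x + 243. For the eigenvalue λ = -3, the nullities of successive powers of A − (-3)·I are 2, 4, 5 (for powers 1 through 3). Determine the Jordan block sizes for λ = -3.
Block sizes for λ = -3: [3, 2]

From the dimensions of kernels of powers, the number of Jordan blocks of size at least j is d_j − d_{j−1} where d_j = dim ker(N^j) (with d_0 = 0). Computing the differences gives [2, 2, 1].
The number of blocks of size exactly k is (#blocks of size ≥ k) − (#blocks of size ≥ k + 1), so the partition is: 1 block(s) of size 2, 1 block(s) of size 3.
In nonincreasing order the block sizes are [3, 2].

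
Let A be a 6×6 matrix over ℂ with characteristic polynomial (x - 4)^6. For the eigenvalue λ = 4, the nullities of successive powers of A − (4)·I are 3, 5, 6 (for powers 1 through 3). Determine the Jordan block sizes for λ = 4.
Block sizes for λ = 4: [3, 2, 1]

From the dimensions of kernels of powers, the number of Jordan blocks of size at least j is d_j − d_{j−1} where d_j = dim ker(N^j) (with d_0 = 0). Computing the differences gives [3, 2, 1].
The number of blocks of size exactly k is (#blocks of size ≥ k) − (#blocks of size ≥ k + 1), so the partition is: 1 block(s) of size 1, 1 block(s) of size 2, 1 block(s) of size 3.
In nonincreasing order the block sizes are [3, 2, 1].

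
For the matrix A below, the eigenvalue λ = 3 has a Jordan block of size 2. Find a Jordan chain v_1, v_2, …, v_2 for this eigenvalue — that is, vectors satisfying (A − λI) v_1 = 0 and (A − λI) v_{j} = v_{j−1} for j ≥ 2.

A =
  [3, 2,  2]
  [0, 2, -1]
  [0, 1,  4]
A Jordan chain for λ = 3 of length 2:
v_1 = (2, -1, 1)ᵀ
v_2 = (0, 1, 0)ᵀ

Let N = A − (3)·I. We want v_2 with N^2 v_2 = 0 but N^1 v_2 ≠ 0; then v_{j-1} := N · v_j for j = 2, …, 2.

Pick v_2 = (0, 1, 0)ᵀ.
Then v_1 = N · v_2 = (2, -1, 1)ᵀ.

Sanity check: (A − (3)·I) v_1 = (0, 0, 0)ᵀ = 0. ✓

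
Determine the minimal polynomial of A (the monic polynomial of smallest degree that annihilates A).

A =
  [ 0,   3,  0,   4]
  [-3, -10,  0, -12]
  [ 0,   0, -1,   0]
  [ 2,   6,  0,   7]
x^2 + 2*x + 1

The characteristic polynomial is χ_A(x) = (x + 1)^4, so the eigenvalues are known. The minimal polynomial is
  m_A(x) = Π_λ (x − λ)^{k_λ}
where k_λ is the size of the *largest* Jordan block for λ (equivalently, the smallest k with (A − λI)^k v = 0 for every generalised eigenvector v of λ).

  λ = -1: largest Jordan block has size 2, contributing (x + 1)^2

So m_A(x) = (x + 1)^2 = x^2 + 2*x + 1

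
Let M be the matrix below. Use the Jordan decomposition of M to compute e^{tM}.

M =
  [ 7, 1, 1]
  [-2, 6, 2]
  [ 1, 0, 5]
e^{tM} =
  [t*exp(6*t) + exp(6*t), t^2*exp(6*t)/2 + t*exp(6*t), t^2*exp(6*t) + t*exp(6*t)]
  [-2*t*exp(6*t), -t^2*exp(6*t) + exp(6*t), -2*t^2*exp(6*t) + 2*t*exp(6*t)]
  [t*exp(6*t), t^2*exp(6*t)/2, t^2*exp(6*t) - t*exp(6*t) + exp(6*t)]

Strategy: write M = P · J · P⁻¹ where J is a Jordan canonical form, so e^{tM} = P · e^{tJ} · P⁻¹, and e^{tJ} can be computed block-by-block.

M has Jordan form
J =
  [6, 1, 0]
  [0, 6, 1]
  [0, 0, 6]
(up to reordering of blocks).

Per-block formulas:
  For a 3×3 Jordan block J_3(6): exp(t · J_3(6)) = e^(6t)·(I + t·N + (t^2/2)·N^2), where N is the 3×3 nilpotent shift.

After assembling e^{tJ} and conjugating by P, we get:

e^{tM} =
  [t*exp(6*t) + exp(6*t), t^2*exp(6*t)/2 + t*exp(6*t), t^2*exp(6*t) + t*exp(6*t)]
  [-2*t*exp(6*t), -t^2*exp(6*t) + exp(6*t), -2*t^2*exp(6*t) + 2*t*exp(6*t)]
  [t*exp(6*t), t^2*exp(6*t)/2, t^2*exp(6*t) - t*exp(6*t) + exp(6*t)]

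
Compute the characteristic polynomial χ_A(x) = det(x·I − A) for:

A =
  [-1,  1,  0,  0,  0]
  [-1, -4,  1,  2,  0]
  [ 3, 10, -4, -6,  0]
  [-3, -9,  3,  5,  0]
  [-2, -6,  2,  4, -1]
x^5 + 5*x^4 + 10*x^3 + 10*x^2 + 5*x + 1

Expanding det(x·I − A) (e.g. by cofactor expansion or by noting that A is similar to its Jordan form J, which has the same characteristic polynomial as A) gives
  χ_A(x) = x^5 + 5*x^4 + 10*x^3 + 10*x^2 + 5*x + 1
which factors as (x + 1)^5. The eigenvalues (with algebraic multiplicities) are λ = -1 with multiplicity 5.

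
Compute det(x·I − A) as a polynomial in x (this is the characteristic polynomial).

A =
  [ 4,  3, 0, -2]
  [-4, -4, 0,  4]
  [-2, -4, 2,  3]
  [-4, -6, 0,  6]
x^4 - 8*x^3 + 24*x^2 - 32*x + 16

Expanding det(x·I − A) (e.g. by cofactor expansion or by noting that A is similar to its Jordan form J, which has the same characteristic polynomial as A) gives
  χ_A(x) = x^4 - 8*x^3 + 24*x^2 - 32*x + 16
which factors as (x - 2)^4. The eigenvalues (with algebraic multiplicities) are λ = 2 with multiplicity 4.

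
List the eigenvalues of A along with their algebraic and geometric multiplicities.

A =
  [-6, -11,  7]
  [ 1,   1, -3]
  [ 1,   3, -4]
λ = -3: alg = 3, geom = 1

Step 1 — factor the characteristic polynomial to read off the algebraic multiplicities:
  χ_A(x) = (x + 3)^3

Step 2 — compute geometric multiplicities via the rank-nullity identity g(λ) = n − rank(A − λI):
  rank(A − (-3)·I) = 2, so dim ker(A − (-3)·I) = n − 2 = 1

Summary:
  λ = -3: algebraic multiplicity = 3, geometric multiplicity = 1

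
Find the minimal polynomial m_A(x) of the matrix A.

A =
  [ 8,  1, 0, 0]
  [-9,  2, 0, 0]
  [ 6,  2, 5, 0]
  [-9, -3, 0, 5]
x^2 - 10*x + 25

The characteristic polynomial is χ_A(x) = (x - 5)^4, so the eigenvalues are known. The minimal polynomial is
  m_A(x) = Π_λ (x − λ)^{k_λ}
where k_λ is the size of the *largest* Jordan block for λ (equivalently, the smallest k with (A − λI)^k v = 0 for every generalised eigenvector v of λ).

  λ = 5: largest Jordan block has size 2, contributing (x − 5)^2

So m_A(x) = (x - 5)^2 = x^2 - 10*x + 25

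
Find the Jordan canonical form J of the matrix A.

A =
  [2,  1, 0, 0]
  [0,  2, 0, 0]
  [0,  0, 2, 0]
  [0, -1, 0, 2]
J_2(2) ⊕ J_1(2) ⊕ J_1(2)

The characteristic polynomial is
  det(x·I − A) = x^4 - 8*x^3 + 24*x^2 - 32*x + 16 = (x - 2)^4

Eigenvalues and multiplicities (the geometric multiplicity of λ is n − rank(A − λI), which equals the number of Jordan blocks for λ):
  λ = 2: algebraic multiplicity = 4, geometric multiplicity = 3

Determining the block sizes for each eigenvalue:
  λ = 2: 3 blocks summing to 4 forces exactly one block of size 2 and the rest size 1 → block sizes [2, 1, 1]

Assembling the blocks gives a Jordan form
J =
  [2, 1, 0, 0]
  [0, 2, 0, 0]
  [0, 0, 2, 0]
  [0, 0, 0, 2]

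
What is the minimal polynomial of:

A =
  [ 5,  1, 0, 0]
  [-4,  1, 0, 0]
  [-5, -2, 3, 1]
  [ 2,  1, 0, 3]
x^2 - 6*x + 9

The characteristic polynomial is χ_A(x) = (x - 3)^4, so the eigenvalues are known. The minimal polynomial is
  m_A(x) = Π_λ (x − λ)^{k_λ}
where k_λ is the size of the *largest* Jordan block for λ (equivalently, the smallest k with (A − λI)^k v = 0 for every generalised eigenvector v of λ).

  λ = 3: largest Jordan block has size 2, contributing (x − 3)^2

So m_A(x) = (x - 3)^2 = x^2 - 6*x + 9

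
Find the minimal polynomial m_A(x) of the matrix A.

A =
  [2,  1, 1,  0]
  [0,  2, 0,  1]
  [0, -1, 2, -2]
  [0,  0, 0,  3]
x^4 - 9*x^3 + 30*x^2 - 44*x + 24

The characteristic polynomial is χ_A(x) = (x - 3)*(x - 2)^3, so the eigenvalues are known. The minimal polynomial is
  m_A(x) = Π_λ (x − λ)^{k_λ}
where k_λ is the size of the *largest* Jordan block for λ (equivalently, the smallest k with (A − λI)^k v = 0 for every generalised eigenvector v of λ).

  λ = 2: largest Jordan block has size 3, contributing (x − 2)^3
  λ = 3: largest Jordan block has size 1, contributing (x − 3)

So m_A(x) = (x - 3)*(x - 2)^3 = x^4 - 9*x^3 + 30*x^2 - 44*x + 24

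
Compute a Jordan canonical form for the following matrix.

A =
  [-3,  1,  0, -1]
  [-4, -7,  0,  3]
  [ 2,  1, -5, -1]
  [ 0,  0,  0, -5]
J_3(-5) ⊕ J_1(-5)

The characteristic polynomial is
  det(x·I − A) = x^4 + 20*x^3 + 150*x^2 + 500*x + 625 = (x + 5)^4

Eigenvalues and multiplicities (the geometric multiplicity of λ is n − rank(A − λI), which equals the number of Jordan blocks for λ):
  λ = -5: algebraic multiplicity = 4, geometric multiplicity = 2

Determining the block sizes for each eigenvalue:
  λ = -5: with am = 4 and gm = 2, the partition is not yet determined (e.g. several partitions of 4 into 2 parts exist). Let N = A − (-5)·I. Computing rank(N^1) = 2, rank(N^2) = 1, rank(N^3) = 0; the number of blocks of size ≥ j is rank(N^{j−1}) − rank(N^j), giving [2, 1, 1]. So we have 1 block(s) of size 3, 1 block(s) of size 1 → block sizes [3, 1]

Assembling the blocks gives a Jordan form
J =
  [-5,  1,  0,  0]
  [ 0, -5,  1,  0]
  [ 0,  0, -5,  0]
  [ 0,  0,  0, -5]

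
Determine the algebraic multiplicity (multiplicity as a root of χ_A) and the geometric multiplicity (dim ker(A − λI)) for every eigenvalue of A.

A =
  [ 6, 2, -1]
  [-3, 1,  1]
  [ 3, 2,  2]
λ = 3: alg = 3, geom = 2

Step 1 — factor the characteristic polynomial to read off the algebraic multiplicities:
  χ_A(x) = (x - 3)^3

Step 2 — compute geometric multiplicities via the rank-nullity identity g(λ) = n − rank(A − λI):
  rank(A − (3)·I) = 1, so dim ker(A − (3)·I) = n − 1 = 2

Summary:
  λ = 3: algebraic multiplicity = 3, geometric multiplicity = 2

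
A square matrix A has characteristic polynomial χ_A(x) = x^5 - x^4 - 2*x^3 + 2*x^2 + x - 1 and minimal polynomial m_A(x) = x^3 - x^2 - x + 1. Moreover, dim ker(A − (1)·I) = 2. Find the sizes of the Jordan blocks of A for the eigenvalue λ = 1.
Block sizes for λ = 1: [2, 1]

Step 1 — from the characteristic polynomial, algebraic multiplicity of λ = 1 is 3. From dim ker(A − (1)·I) = 2, there are exactly 2 Jordan blocks for λ = 1.
Step 2 — from the minimal polynomial, the factor (x − 1)^2 tells us the largest block for λ = 1 has size 2.
Step 3 — with total size 3, 2 blocks, and largest block 2, the block sizes (in nonincreasing order) are [2, 1].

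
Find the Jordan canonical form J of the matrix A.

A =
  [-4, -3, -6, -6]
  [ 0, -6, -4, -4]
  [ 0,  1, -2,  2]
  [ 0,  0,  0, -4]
J_2(-4) ⊕ J_1(-4) ⊕ J_1(-4)

The characteristic polynomial is
  det(x·I − A) = x^4 + 16*x^3 + 96*x^2 + 256*x + 256 = (x + 4)^4

Eigenvalues and multiplicities (the geometric multiplicity of λ is n − rank(A − λI), which equals the number of Jordan blocks for λ):
  λ = -4: algebraic multiplicity = 4, geometric multiplicity = 3

Determining the block sizes for each eigenvalue:
  λ = -4: 3 blocks summing to 4 forces exactly one block of size 2 and the rest size 1 → block sizes [2, 1, 1]

Assembling the blocks gives a Jordan form
J =
  [-4,  1,  0,  0]
  [ 0, -4,  0,  0]
  [ 0,  0, -4,  0]
  [ 0,  0,  0, -4]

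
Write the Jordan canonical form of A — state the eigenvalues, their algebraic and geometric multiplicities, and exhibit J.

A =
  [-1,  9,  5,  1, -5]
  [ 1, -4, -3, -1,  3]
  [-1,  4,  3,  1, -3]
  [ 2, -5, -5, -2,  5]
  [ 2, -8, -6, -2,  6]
J_2(0) ⊕ J_1(0) ⊕ J_2(1)

The characteristic polynomial is
  det(x·I − A) = x^5 - 2*x^4 + x^3 = x^3*(x - 1)^2

Eigenvalues and multiplicities (the geometric multiplicity of λ is n − rank(A − λI), which equals the number of Jordan blocks for λ):
  λ = 0: algebraic multiplicity = 3, geometric multiplicity = 2
  λ = 1: algebraic multiplicity = 2, geometric multiplicity = 1

Determining the block sizes for each eigenvalue:
  λ = 0: 2 blocks summing to 3 forces exactly one block of size 2 and the rest size 1 → block sizes [2, 1]
  λ = 1: one block (gm = 1), so the single block has size am = 2 → block sizes [2]

Assembling the blocks gives a Jordan form
J =
  [0, 1, 0, 0, 0]
  [0, 0, 0, 0, 0]
  [0, 0, 0, 0, 0]
  [0, 0, 0, 1, 1]
  [0, 0, 0, 0, 1]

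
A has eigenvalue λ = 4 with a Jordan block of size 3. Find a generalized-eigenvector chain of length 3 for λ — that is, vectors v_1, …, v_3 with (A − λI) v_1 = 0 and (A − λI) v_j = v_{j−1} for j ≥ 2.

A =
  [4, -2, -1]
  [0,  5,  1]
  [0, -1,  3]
A Jordan chain for λ = 4 of length 3:
v_1 = (-1, 0, 0)ᵀ
v_2 = (-2, 1, -1)ᵀ
v_3 = (0, 1, 0)ᵀ

Let N = A − (4)·I. We want v_3 with N^3 v_3 = 0 but N^2 v_3 ≠ 0; then v_{j-1} := N · v_j for j = 3, …, 2.

Pick v_3 = (0, 1, 0)ᵀ.
Then v_2 = N · v_3 = (-2, 1, -1)ᵀ.
Then v_1 = N · v_2 = (-1, 0, 0)ᵀ.

Sanity check: (A − (4)·I) v_1 = (0, 0, 0)ᵀ = 0. ✓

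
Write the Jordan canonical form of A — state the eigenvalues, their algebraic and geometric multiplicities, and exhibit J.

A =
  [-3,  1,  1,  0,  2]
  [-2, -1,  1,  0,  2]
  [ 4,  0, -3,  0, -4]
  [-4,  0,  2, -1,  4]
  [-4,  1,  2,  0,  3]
J_3(-1) ⊕ J_1(-1) ⊕ J_1(-1)

The characteristic polynomial is
  det(x·I − A) = x^5 + 5*x^4 + 10*x^3 + 10*x^2 + 5*x + 1 = (x + 1)^5

Eigenvalues and multiplicities (the geometric multiplicity of λ is n − rank(A − λI), which equals the number of Jordan blocks for λ):
  λ = -1: algebraic multiplicity = 5, geometric multiplicity = 3

Determining the block sizes for each eigenvalue:
  λ = -1: with am = 5 and gm = 3, the partition is not yet determined (e.g. several partitions of 5 into 3 parts exist). Let N = A − (-1)·I. Computing rank(N^1) = 2, rank(N^2) = 1, rank(N^3) = 0; the number of blocks of size ≥ j is rank(N^{j−1}) − rank(N^j), giving [3, 1, 1]. So we have 1 block(s) of size 3, 2 block(s) of size 1 → block sizes [3, 1, 1]

Assembling the blocks gives a Jordan form
J =
  [-1,  1,  0,  0,  0]
  [ 0, -1,  1,  0,  0]
  [ 0,  0, -1,  0,  0]
  [ 0,  0,  0, -1,  0]
  [ 0,  0,  0,  0, -1]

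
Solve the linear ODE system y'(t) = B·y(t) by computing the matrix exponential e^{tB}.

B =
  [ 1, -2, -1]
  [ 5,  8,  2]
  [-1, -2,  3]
e^{tB} =
  [-3*t*exp(4*t) + exp(4*t), -2*t*exp(4*t), -t*exp(4*t)]
  [3*t^2*exp(4*t)/2 + 5*t*exp(4*t), t^2*exp(4*t) + 4*t*exp(4*t) + exp(4*t), t^2*exp(4*t)/2 + 2*t*exp(4*t)]
  [-3*t^2*exp(4*t) - t*exp(4*t), -2*t^2*exp(4*t) - 2*t*exp(4*t), -t^2*exp(4*t) - t*exp(4*t) + exp(4*t)]

Strategy: write B = P · J · P⁻¹ where J is a Jordan canonical form, so e^{tB} = P · e^{tJ} · P⁻¹, and e^{tJ} can be computed block-by-block.

B has Jordan form
J =
  [4, 1, 0]
  [0, 4, 1]
  [0, 0, 4]
(up to reordering of blocks).

Per-block formulas:
  For a 3×3 Jordan block J_3(4): exp(t · J_3(4)) = e^(4t)·(I + t·N + (t^2/2)·N^2), where N is the 3×3 nilpotent shift.

After assembling e^{tJ} and conjugating by P, we get:

e^{tB} =
  [-3*t*exp(4*t) + exp(4*t), -2*t*exp(4*t), -t*exp(4*t)]
  [3*t^2*exp(4*t)/2 + 5*t*exp(4*t), t^2*exp(4*t) + 4*t*exp(4*t) + exp(4*t), t^2*exp(4*t)/2 + 2*t*exp(4*t)]
  [-3*t^2*exp(4*t) - t*exp(4*t), -2*t^2*exp(4*t) - 2*t*exp(4*t), -t^2*exp(4*t) - t*exp(4*t) + exp(4*t)]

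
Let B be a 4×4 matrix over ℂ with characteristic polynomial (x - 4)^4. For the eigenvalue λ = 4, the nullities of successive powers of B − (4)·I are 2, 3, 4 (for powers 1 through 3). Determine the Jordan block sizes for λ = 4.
Block sizes for λ = 4: [3, 1]

From the dimensions of kernels of powers, the number of Jordan blocks of size at least j is d_j − d_{j−1} where d_j = dim ker(N^j) (with d_0 = 0). Computing the differences gives [2, 1, 1].
The number of blocks of size exactly k is (#blocks of size ≥ k) − (#blocks of size ≥ k + 1), so the partition is: 1 block(s) of size 1, 1 block(s) of size 3.
In nonincreasing order the block sizes are [3, 1].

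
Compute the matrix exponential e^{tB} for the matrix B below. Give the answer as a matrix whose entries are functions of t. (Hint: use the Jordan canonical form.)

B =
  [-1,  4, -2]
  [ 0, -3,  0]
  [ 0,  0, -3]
e^{tB} =
  [exp(-t), 2*exp(-t) - 2*exp(-3*t), -exp(-t) + exp(-3*t)]
  [0, exp(-3*t), 0]
  [0, 0, exp(-3*t)]

Strategy: write B = P · J · P⁻¹ where J is a Jordan canonical form, so e^{tB} = P · e^{tJ} · P⁻¹, and e^{tJ} can be computed block-by-block.

B has Jordan form
J =
  [-3,  0,  0]
  [ 0, -3,  0]
  [ 0,  0, -1]
(up to reordering of blocks).

Per-block formulas:
  For a 1×1 block at λ = -3: exp(t · [-3]) = [e^(-3t)].
  For a 1×1 block at λ = -1: exp(t · [-1]) = [e^(-1t)].

After assembling e^{tJ} and conjugating by P, we get:

e^{tB} =
  [exp(-t), 2*exp(-t) - 2*exp(-3*t), -exp(-t) + exp(-3*t)]
  [0, exp(-3*t), 0]
  [0, 0, exp(-3*t)]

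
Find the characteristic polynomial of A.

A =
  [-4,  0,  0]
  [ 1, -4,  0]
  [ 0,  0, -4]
x^3 + 12*x^2 + 48*x + 64

Expanding det(x·I − A) (e.g. by cofactor expansion or by noting that A is similar to its Jordan form J, which has the same characteristic polynomial as A) gives
  χ_A(x) = x^3 + 12*x^2 + 48*x + 64
which factors as (x + 4)^3. The eigenvalues (with algebraic multiplicities) are λ = -4 with multiplicity 3.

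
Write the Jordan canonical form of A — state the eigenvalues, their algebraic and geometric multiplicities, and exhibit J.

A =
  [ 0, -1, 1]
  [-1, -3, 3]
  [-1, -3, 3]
J_3(0)

The characteristic polynomial is
  det(x·I − A) = x^3

Eigenvalues and multiplicities (the geometric multiplicity of λ is n − rank(A − λI), which equals the number of Jordan blocks for λ):
  λ = 0: algebraic multiplicity = 3, geometric multiplicity = 1

Determining the block sizes for each eigenvalue:
  λ = 0: one block (gm = 1), so the single block has size am = 3 → block sizes [3]

Assembling the blocks gives a Jordan form
J =
  [0, 1, 0]
  [0, 0, 1]
  [0, 0, 0]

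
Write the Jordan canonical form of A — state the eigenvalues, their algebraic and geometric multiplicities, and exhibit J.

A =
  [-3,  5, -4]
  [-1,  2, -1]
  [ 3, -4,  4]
J_3(1)

The characteristic polynomial is
  det(x·I − A) = x^3 - 3*x^2 + 3*x - 1 = (x - 1)^3

Eigenvalues and multiplicities (the geometric multiplicity of λ is n − rank(A − λI), which equals the number of Jordan blocks for λ):
  λ = 1: algebraic multiplicity = 3, geometric multiplicity = 1

Determining the block sizes for each eigenvalue:
  λ = 1: one block (gm = 1), so the single block has size am = 3 → block sizes [3]

Assembling the blocks gives a Jordan form
J =
  [1, 1, 0]
  [0, 1, 1]
  [0, 0, 1]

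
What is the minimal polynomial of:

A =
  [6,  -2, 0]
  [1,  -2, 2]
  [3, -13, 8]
x^3 - 12*x^2 + 48*x - 64

The characteristic polynomial is χ_A(x) = (x - 4)^3, so the eigenvalues are known. The minimal polynomial is
  m_A(x) = Π_λ (x − λ)^{k_λ}
where k_λ is the size of the *largest* Jordan block for λ (equivalently, the smallest k with (A − λI)^k v = 0 for every generalised eigenvector v of λ).

  λ = 4: largest Jordan block has size 3, contributing (x − 4)^3

So m_A(x) = (x - 4)^3 = x^3 - 12*x^2 + 48*x - 64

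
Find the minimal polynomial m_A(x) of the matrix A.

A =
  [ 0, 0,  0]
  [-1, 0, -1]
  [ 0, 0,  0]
x^2

The characteristic polynomial is χ_A(x) = x^3, so the eigenvalues are known. The minimal polynomial is
  m_A(x) = Π_λ (x − λ)^{k_λ}
where k_λ is the size of the *largest* Jordan block for λ (equivalently, the smallest k with (A − λI)^k v = 0 for every generalised eigenvector v of λ).

  λ = 0: largest Jordan block has size 2, contributing (x − 0)^2

So m_A(x) = x^2 = x^2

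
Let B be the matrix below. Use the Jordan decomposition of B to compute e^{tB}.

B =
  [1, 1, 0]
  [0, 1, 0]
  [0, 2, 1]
e^{tB} =
  [exp(t), t*exp(t), 0]
  [0, exp(t), 0]
  [0, 2*t*exp(t), exp(t)]

Strategy: write B = P · J · P⁻¹ where J is a Jordan canonical form, so e^{tB} = P · e^{tJ} · P⁻¹, and e^{tJ} can be computed block-by-block.

B has Jordan form
J =
  [1, 1, 0]
  [0, 1, 0]
  [0, 0, 1]
(up to reordering of blocks).

Per-block formulas:
  For a 1×1 block at λ = 1: exp(t · [1]) = [e^(1t)].
  For a 2×2 Jordan block J_2(1): exp(t · J_2(1)) = e^(1t)·(I + t·N), where N is the 2×2 nilpotent shift.

After assembling e^{tJ} and conjugating by P, we get:

e^{tB} =
  [exp(t), t*exp(t), 0]
  [0, exp(t), 0]
  [0, 2*t*exp(t), exp(t)]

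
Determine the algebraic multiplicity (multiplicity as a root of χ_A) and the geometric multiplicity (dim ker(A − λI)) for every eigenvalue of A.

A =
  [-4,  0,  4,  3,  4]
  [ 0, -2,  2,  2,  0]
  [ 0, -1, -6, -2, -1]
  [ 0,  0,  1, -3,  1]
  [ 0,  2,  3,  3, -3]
λ = -4: alg = 3, geom = 2; λ = -3: alg = 2, geom = 1

Step 1 — factor the characteristic polynomial to read off the algebraic multiplicities:
  χ_A(x) = (x + 3)^2*(x + 4)^3

Step 2 — compute geometric multiplicities via the rank-nullity identity g(λ) = n − rank(A − λI):
  rank(A − (-4)·I) = 3, so dim ker(A − (-4)·I) = n − 3 = 2
  rank(A − (-3)·I) = 4, so dim ker(A − (-3)·I) = n − 4 = 1

Summary:
  λ = -4: algebraic multiplicity = 3, geometric multiplicity = 2
  λ = -3: algebraic multiplicity = 2, geometric multiplicity = 1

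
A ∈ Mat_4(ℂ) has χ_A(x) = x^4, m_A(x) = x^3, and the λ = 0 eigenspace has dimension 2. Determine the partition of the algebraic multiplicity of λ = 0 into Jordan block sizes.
Block sizes for λ = 0: [3, 1]

Step 1 — from the characteristic polynomial, algebraic multiplicity of λ = 0 is 4. From dim ker(A − (0)·I) = 2, there are exactly 2 Jordan blocks for λ = 0.
Step 2 — from the minimal polynomial, the factor (x − 0)^3 tells us the largest block for λ = 0 has size 3.
Step 3 — with total size 4, 2 blocks, and largest block 3, the block sizes (in nonincreasing order) are [3, 1].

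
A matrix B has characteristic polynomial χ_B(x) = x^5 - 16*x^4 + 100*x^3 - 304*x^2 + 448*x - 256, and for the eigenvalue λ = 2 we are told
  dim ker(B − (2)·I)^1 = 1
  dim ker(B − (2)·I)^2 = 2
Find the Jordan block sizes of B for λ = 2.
Block sizes for λ = 2: [2]

From the dimensions of kernels of powers, the number of Jordan blocks of size at least j is d_j − d_{j−1} where d_j = dim ker(N^j) (with d_0 = 0). Computing the differences gives [1, 1].
The number of blocks of size exactly k is (#blocks of size ≥ k) − (#blocks of size ≥ k + 1), so the partition is: 1 block(s) of size 2.
In nonincreasing order the block sizes are [2].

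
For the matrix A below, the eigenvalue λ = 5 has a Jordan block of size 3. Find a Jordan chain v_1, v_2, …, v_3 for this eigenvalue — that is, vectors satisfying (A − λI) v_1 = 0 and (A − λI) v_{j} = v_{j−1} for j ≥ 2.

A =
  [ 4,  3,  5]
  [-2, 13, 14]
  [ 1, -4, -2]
A Jordan chain for λ = 5 of length 3:
v_1 = (1, 2, -1)ᵀ
v_2 = (3, 8, -4)ᵀ
v_3 = (0, 1, 0)ᵀ

Let N = A − (5)·I. We want v_3 with N^3 v_3 = 0 but N^2 v_3 ≠ 0; then v_{j-1} := N · v_j for j = 3, …, 2.

Pick v_3 = (0, 1, 0)ᵀ.
Then v_2 = N · v_3 = (3, 8, -4)ᵀ.
Then v_1 = N · v_2 = (1, 2, -1)ᵀ.

Sanity check: (A − (5)·I) v_1 = (0, 0, 0)ᵀ = 0. ✓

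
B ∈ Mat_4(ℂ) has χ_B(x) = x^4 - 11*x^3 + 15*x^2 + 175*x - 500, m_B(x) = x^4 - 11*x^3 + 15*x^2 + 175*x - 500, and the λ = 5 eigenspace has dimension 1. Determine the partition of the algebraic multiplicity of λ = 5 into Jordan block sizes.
Block sizes for λ = 5: [3]

Step 1 — from the characteristic polynomial, algebraic multiplicity of λ = 5 is 3. From dim ker(B − (5)·I) = 1, there are exactly 1 Jordan blocks for λ = 5.
Step 2 — from the minimal polynomial, the factor (x − 5)^3 tells us the largest block for λ = 5 has size 3.
Step 3 — with total size 3, 1 blocks, and largest block 3, the block sizes (in nonincreasing order) are [3].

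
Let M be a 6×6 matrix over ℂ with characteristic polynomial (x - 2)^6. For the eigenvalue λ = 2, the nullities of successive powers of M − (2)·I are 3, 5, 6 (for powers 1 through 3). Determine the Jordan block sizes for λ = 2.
Block sizes for λ = 2: [3, 2, 1]

From the dimensions of kernels of powers, the number of Jordan blocks of size at least j is d_j − d_{j−1} where d_j = dim ker(N^j) (with d_0 = 0). Computing the differences gives [3, 2, 1].
The number of blocks of size exactly k is (#blocks of size ≥ k) − (#blocks of size ≥ k + 1), so the partition is: 1 block(s) of size 1, 1 block(s) of size 2, 1 block(s) of size 3.
In nonincreasing order the block sizes are [3, 2, 1].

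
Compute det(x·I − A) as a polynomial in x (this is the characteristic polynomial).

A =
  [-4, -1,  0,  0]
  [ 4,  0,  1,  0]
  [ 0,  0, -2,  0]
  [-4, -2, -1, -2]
x^4 + 8*x^3 + 24*x^2 + 32*x + 16

Expanding det(x·I − A) (e.g. by cofactor expansion or by noting that A is similar to its Jordan form J, which has the same characteristic polynomial as A) gives
  χ_A(x) = x^4 + 8*x^3 + 24*x^2 + 32*x + 16
which factors as (x + 2)^4. The eigenvalues (with algebraic multiplicities) are λ = -2 with multiplicity 4.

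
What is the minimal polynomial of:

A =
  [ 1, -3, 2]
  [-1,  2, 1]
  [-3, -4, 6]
x^3 - 9*x^2 + 27*x - 27

The characteristic polynomial is χ_A(x) = (x - 3)^3, so the eigenvalues are known. The minimal polynomial is
  m_A(x) = Π_λ (x − λ)^{k_λ}
where k_λ is the size of the *largest* Jordan block for λ (equivalently, the smallest k with (A − λI)^k v = 0 for every generalised eigenvector v of λ).

  λ = 3: largest Jordan block has size 3, contributing (x − 3)^3

So m_A(x) = (x - 3)^3 = x^3 - 9*x^2 + 27*x - 27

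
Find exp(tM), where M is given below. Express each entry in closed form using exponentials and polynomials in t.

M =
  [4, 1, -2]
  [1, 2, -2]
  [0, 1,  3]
e^{tM} =
  [t^2*exp(3*t) + t*exp(3*t) + exp(3*t), -t^2*exp(3*t) + t*exp(3*t), -2*t^2*exp(3*t) - 2*t*exp(3*t)]
  [t*exp(3*t), -t*exp(3*t) + exp(3*t), -2*t*exp(3*t)]
  [t^2*exp(3*t)/2, -t^2*exp(3*t)/2 + t*exp(3*t), -t^2*exp(3*t) + exp(3*t)]

Strategy: write M = P · J · P⁻¹ where J is a Jordan canonical form, so e^{tM} = P · e^{tJ} · P⁻¹, and e^{tJ} can be computed block-by-block.

M has Jordan form
J =
  [3, 1, 0]
  [0, 3, 1]
  [0, 0, 3]
(up to reordering of blocks).

Per-block formulas:
  For a 3×3 Jordan block J_3(3): exp(t · J_3(3)) = e^(3t)·(I + t·N + (t^2/2)·N^2), where N is the 3×3 nilpotent shift.

After assembling e^{tJ} and conjugating by P, we get:

e^{tM} =
  [t^2*exp(3*t) + t*exp(3*t) + exp(3*t), -t^2*exp(3*t) + t*exp(3*t), -2*t^2*exp(3*t) - 2*t*exp(3*t)]
  [t*exp(3*t), -t*exp(3*t) + exp(3*t), -2*t*exp(3*t)]
  [t^2*exp(3*t)/2, -t^2*exp(3*t)/2 + t*exp(3*t), -t^2*exp(3*t) + exp(3*t)]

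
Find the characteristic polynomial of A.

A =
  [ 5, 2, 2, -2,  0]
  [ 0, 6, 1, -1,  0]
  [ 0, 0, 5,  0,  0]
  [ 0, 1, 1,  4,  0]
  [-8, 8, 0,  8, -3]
x^5 - 17*x^4 + 90*x^3 - 50*x^2 - 875*x + 1875

Expanding det(x·I − A) (e.g. by cofactor expansion or by noting that A is similar to its Jordan form J, which has the same characteristic polynomial as A) gives
  χ_A(x) = x^5 - 17*x^4 + 90*x^3 - 50*x^2 - 875*x + 1875
which factors as (x - 5)^4*(x + 3). The eigenvalues (with algebraic multiplicities) are λ = -3 with multiplicity 1, λ = 5 with multiplicity 4.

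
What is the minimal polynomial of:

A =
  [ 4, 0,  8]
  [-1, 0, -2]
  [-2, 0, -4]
x^2

The characteristic polynomial is χ_A(x) = x^3, so the eigenvalues are known. The minimal polynomial is
  m_A(x) = Π_λ (x − λ)^{k_λ}
where k_λ is the size of the *largest* Jordan block for λ (equivalently, the smallest k with (A − λI)^k v = 0 for every generalised eigenvector v of λ).

  λ = 0: largest Jordan block has size 2, contributing (x − 0)^2

So m_A(x) = x^2 = x^2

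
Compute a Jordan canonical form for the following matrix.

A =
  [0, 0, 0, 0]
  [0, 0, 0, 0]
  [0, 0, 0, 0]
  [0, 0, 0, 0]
J_1(0) ⊕ J_1(0) ⊕ J_1(0) ⊕ J_1(0)

The characteristic polynomial is
  det(x·I − A) = x^4

Eigenvalues and multiplicities (the geometric multiplicity of λ is n − rank(A − λI), which equals the number of Jordan blocks for λ):
  λ = 0: algebraic multiplicity = 4, geometric multiplicity = 4

Determining the block sizes for each eigenvalue:
  λ = 0: gm = am = 4, so every block has size 1 → block sizes [1, 1, 1, 1]

Assembling the blocks gives a Jordan form
J =
  [0, 0, 0, 0]
  [0, 0, 0, 0]
  [0, 0, 0, 0]
  [0, 0, 0, 0]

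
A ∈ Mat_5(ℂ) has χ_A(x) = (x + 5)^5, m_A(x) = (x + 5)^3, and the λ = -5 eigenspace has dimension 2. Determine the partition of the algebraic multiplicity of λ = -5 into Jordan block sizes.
Block sizes for λ = -5: [3, 2]

Step 1 — from the characteristic polynomial, algebraic multiplicity of λ = -5 is 5. From dim ker(A − (-5)·I) = 2, there are exactly 2 Jordan blocks for λ = -5.
Step 2 — from the minimal polynomial, the factor (x + 5)^3 tells us the largest block for λ = -5 has size 3.
Step 3 — with total size 5, 2 blocks, and largest block 3, the block sizes (in nonincreasing order) are [3, 2].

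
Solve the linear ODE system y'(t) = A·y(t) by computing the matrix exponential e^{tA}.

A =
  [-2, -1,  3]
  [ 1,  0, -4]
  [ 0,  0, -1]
e^{tA} =
  [-t*exp(-t) + exp(-t), -t*exp(-t), t^2*exp(-t)/2 + 3*t*exp(-t)]
  [t*exp(-t), t*exp(-t) + exp(-t), -t^2*exp(-t)/2 - 4*t*exp(-t)]
  [0, 0, exp(-t)]

Strategy: write A = P · J · P⁻¹ where J is a Jordan canonical form, so e^{tA} = P · e^{tJ} · P⁻¹, and e^{tJ} can be computed block-by-block.

A has Jordan form
J =
  [-1,  1,  0]
  [ 0, -1,  1]
  [ 0,  0, -1]
(up to reordering of blocks).

Per-block formulas:
  For a 3×3 Jordan block J_3(-1): exp(t · J_3(-1)) = e^(-1t)·(I + t·N + (t^2/2)·N^2), where N is the 3×3 nilpotent shift.

After assembling e^{tJ} and conjugating by P, we get:

e^{tA} =
  [-t*exp(-t) + exp(-t), -t*exp(-t), t^2*exp(-t)/2 + 3*t*exp(-t)]
  [t*exp(-t), t*exp(-t) + exp(-t), -t^2*exp(-t)/2 - 4*t*exp(-t)]
  [0, 0, exp(-t)]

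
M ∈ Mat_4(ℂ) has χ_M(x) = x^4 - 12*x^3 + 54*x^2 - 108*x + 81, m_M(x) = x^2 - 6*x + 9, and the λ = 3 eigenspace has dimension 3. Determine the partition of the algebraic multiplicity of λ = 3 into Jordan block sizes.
Block sizes for λ = 3: [2, 1, 1]

Step 1 — from the characteristic polynomial, algebraic multiplicity of λ = 3 is 4. From dim ker(M − (3)·I) = 3, there are exactly 3 Jordan blocks for λ = 3.
Step 2 — from the minimal polynomial, the factor (x − 3)^2 tells us the largest block for λ = 3 has size 2.
Step 3 — with total size 4, 3 blocks, and largest block 2, the block sizes (in nonincreasing order) are [2, 1, 1].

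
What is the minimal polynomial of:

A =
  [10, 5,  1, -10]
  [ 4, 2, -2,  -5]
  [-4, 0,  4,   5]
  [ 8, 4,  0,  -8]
x^2 - 4*x + 4

The characteristic polynomial is χ_A(x) = (x - 2)^4, so the eigenvalues are known. The minimal polynomial is
  m_A(x) = Π_λ (x − λ)^{k_λ}
where k_λ is the size of the *largest* Jordan block for λ (equivalently, the smallest k with (A − λI)^k v = 0 for every generalised eigenvector v of λ).

  λ = 2: largest Jordan block has size 2, contributing (x − 2)^2

So m_A(x) = (x - 2)^2 = x^2 - 4*x + 4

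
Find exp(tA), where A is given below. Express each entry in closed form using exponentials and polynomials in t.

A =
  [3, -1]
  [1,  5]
e^{tA} =
  [-t*exp(4*t) + exp(4*t), -t*exp(4*t)]
  [t*exp(4*t), t*exp(4*t) + exp(4*t)]

Strategy: write A = P · J · P⁻¹ where J is a Jordan canonical form, so e^{tA} = P · e^{tJ} · P⁻¹, and e^{tJ} can be computed block-by-block.

A has Jordan form
J =
  [4, 1]
  [0, 4]
(up to reordering of blocks).

Per-block formulas:
  For a 2×2 Jordan block J_2(4): exp(t · J_2(4)) = e^(4t)·(I + t·N), where N is the 2×2 nilpotent shift.

After assembling e^{tJ} and conjugating by P, we get:

e^{tA} =
  [-t*exp(4*t) + exp(4*t), -t*exp(4*t)]
  [t*exp(4*t), t*exp(4*t) + exp(4*t)]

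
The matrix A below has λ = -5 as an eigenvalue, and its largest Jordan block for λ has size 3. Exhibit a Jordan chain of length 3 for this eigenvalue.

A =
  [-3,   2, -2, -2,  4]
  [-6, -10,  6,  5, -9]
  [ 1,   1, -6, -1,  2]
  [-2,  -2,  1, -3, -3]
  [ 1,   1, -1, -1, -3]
A Jordan chain for λ = -5 of length 3:
v_1 = (-2, 5, -1, 2, -1)ᵀ
v_2 = (2, -6, 1, -2, 1)ᵀ
v_3 = (1, 0, 0, 0, 0)ᵀ

Let N = A − (-5)·I. We want v_3 with N^3 v_3 = 0 but N^2 v_3 ≠ 0; then v_{j-1} := N · v_j for j = 3, …, 2.

Pick v_3 = (1, 0, 0, 0, 0)ᵀ.
Then v_2 = N · v_3 = (2, -6, 1, -2, 1)ᵀ.
Then v_1 = N · v_2 = (-2, 5, -1, 2, -1)ᵀ.

Sanity check: (A − (-5)·I) v_1 = (0, 0, 0, 0, 0)ᵀ = 0. ✓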